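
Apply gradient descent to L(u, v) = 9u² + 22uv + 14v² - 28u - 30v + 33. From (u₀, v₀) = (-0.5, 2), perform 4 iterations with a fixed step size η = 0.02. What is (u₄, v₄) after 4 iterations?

(-0.48045824, 1.53256064)

∇L = (18u + 22v - 28, 22u + 28v - 30)
(u₁, v₁) = (-0.5, 2) − 0.02·(7, 15) = (-0.64, 1.7)
(u₂, v₂) = (-0.64, 1.7) − 0.02·(-2.12, 3.52) = (-0.5976, 1.6296)
(u₃, v₃) = (-0.5976, 1.6296) − 0.02·(-2.9056, 2.4816) = (-0.539488, 1.579968)
(u₄, v₄) = (-0.539488, 1.579968) − 0.02·(-2.951488, 2.370368) = (-0.48045824, 1.53256064)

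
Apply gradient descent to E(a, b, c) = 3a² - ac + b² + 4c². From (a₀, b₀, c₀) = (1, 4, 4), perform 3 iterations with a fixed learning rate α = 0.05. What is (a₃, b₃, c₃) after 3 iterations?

(0.6025, 2.916, 0.946625)

∇E = (6a - c, 2b, -a + 8c)
(a₁, b₁, c₁) = (1, 4, 4) − 0.05·(2, 8, 31) = (0.9, 3.6, 2.45)
(a₂, b₂, c₂) = (0.9, 3.6, 2.45) − 0.05·(2.95, 7.2, 18.7) = (0.7525, 3.24, 1.515)
(a₃, b₃, c₃) = (0.7525, 3.24, 1.515) − 0.05·(3, 6.48, 11.3675) = (0.6025, 2.916, 0.946625)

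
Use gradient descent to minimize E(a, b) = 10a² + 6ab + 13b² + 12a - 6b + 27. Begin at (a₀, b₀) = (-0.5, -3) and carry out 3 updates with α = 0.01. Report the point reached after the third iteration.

∇E = (20a + 6b + 12, 6a + 26b - 6)
(a₁, b₁) = (-0.5, -3) − 0.01·(-16, -87) = (-0.34, -2.13)
(a₂, b₂) = (-0.34, -2.13) − 0.01·(-7.58, -63.42) = (-0.2642, -1.4958)
(a₃, b₃) = (-0.2642, -1.4958) − 0.01·(-2.2588, -46.476) = (-0.241612, -1.03104)

(-0.241612, -1.03104)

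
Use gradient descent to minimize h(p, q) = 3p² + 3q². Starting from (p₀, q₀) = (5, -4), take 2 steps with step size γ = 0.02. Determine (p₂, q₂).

(3.872, -3.0976)

∇h = (6p, 6q)
(p₁, q₁) = (5, -4) − 0.02·(30, -24) = (4.4, -3.52)
(p₂, q₂) = (4.4, -3.52) − 0.02·(26.4, -21.12) = (3.872, -3.0976)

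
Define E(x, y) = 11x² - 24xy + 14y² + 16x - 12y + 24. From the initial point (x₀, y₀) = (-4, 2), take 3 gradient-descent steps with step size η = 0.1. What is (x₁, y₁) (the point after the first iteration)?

(8, -12)

∇E = (22x - 24y + 16, -24x + 28y - 12)
(x₁, y₁) = (-4, 2) − 0.1·(-120, 140) = (8, -12)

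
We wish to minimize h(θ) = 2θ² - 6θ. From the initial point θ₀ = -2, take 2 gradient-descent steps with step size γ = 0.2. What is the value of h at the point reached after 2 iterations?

h′(θ) = 4θ - 6
Step 1: h′(-2) = -14; θ₁ = -2 − 0.2·(-14) = 0.8
Step 2: h′(0.8) = -2.8; θ₂ = 0.8 − 0.2·(-2.8) = 1.36
h(1.36) = -4.4608

-4.4608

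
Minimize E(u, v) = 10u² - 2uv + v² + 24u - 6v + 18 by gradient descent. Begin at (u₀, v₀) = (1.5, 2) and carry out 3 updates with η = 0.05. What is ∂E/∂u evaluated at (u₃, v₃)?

0.04

∇E = (20u - 2v + 24, -2u + 2v - 6)
Step 1: at (1.5, 2), ∇E = (50, -5) → (1.5, 2) − 0.05·(50, -5) = (-1, 2.25)
Step 2: at (-1, 2.25), ∇E = (-0.5, 0.5) → (-1, 2.25) − 0.05·(-0.5, 0.5) = (-0.975, 2.225)
Step 3: at (-0.975, 2.225), ∇E = (0.05, 0.4) → (-0.975, 2.225) − 0.05·(0.05, 0.4) = (-0.9775, 2.205)
∂E/∂u at (-0.9775, 2.205) = 0.04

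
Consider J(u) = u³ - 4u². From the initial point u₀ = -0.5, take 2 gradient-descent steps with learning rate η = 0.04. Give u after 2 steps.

-0.967932

J′(u) = 3u² - 8u
Step 1: J′(-0.5) = 4.75; u₁ = -0.5 − 0.04·4.75 = -0.69
Step 2: J′(-0.69) = 6.9483; u₂ = -0.69 − 0.04·6.9483 = -0.967932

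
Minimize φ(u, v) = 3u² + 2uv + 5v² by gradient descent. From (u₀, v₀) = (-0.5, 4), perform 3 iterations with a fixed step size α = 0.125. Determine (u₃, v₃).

∇φ = (6u + 2v, 2u + 10v)
Step 1: at (-0.5, 4), ∇φ = (5, 39) → (-0.5, 4) − 0.125·(5, 39) = (-1.125, -0.875)
Step 2: at (-1.125, -0.875), ∇φ = (-8.5, -11) → (-1.125, -0.875) − 0.125·(-8.5, -11) = (-0.0625, 0.5)
Step 3: at (-0.0625, 0.5), ∇φ = (0.625, 4.875) → (-0.0625, 0.5) − 0.125·(0.625, 4.875) = (-0.140625, -0.109375)

(-0.140625, -0.109375)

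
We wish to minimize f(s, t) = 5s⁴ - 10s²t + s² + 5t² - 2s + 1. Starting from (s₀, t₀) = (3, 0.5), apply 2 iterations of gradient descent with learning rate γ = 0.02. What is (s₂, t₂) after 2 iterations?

∇f = (20s³ - 20st + 2s - 2, -10s² + 10t)
Step 1: at (3, 0.5), ∇f = (514, -85) → (3, 0.5) − 0.02·(514, -85) = (-7.28, 2.2)
Step 2: at (-7.28, 2.2), ∇f = (-7412.80704, -507.984) → (-7.28, 2.2) − 0.02·(-7412.80704, -507.984) = (140.9761408, 12.35968)

(140.9761408, 12.35968)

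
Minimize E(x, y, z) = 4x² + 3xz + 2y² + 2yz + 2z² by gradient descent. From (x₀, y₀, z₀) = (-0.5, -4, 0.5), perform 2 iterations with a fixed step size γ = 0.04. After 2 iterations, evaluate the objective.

12.674176

∇E = (8x + 3z, 4y + 2z, 3x + 2y + 4z)
(x₁, y₁, z₁) = (-0.5, -4, 0.5) − 0.04·(-2.5, -15, -7.5) = (-0.4, -3.4, 0.8)
(x₂, y₂, z₂) = (-0.4, -3.4, 0.8) − 0.04·(-0.8, -12, -4.8) = (-0.368, -2.92, 0.992)
E(-0.368, -2.92, 0.992) = 12.674176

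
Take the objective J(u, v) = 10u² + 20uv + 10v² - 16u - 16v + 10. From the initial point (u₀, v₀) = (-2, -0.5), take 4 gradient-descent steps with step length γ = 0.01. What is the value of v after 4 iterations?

0.93616

∇J = (20u + 20v - 16, 20u + 20v - 16)
(u₁, v₁) = (-2, -0.5) − 0.01·(-66, -66) = (-1.34, 0.16)
(u₂, v₂) = (-1.34, 0.16) − 0.01·(-39.6, -39.6) = (-0.944, 0.556)
(u₃, v₃) = (-0.944, 0.556) − 0.01·(-23.76, -23.76) = (-0.7064, 0.7936)
(u₄, v₄) = (-0.7064, 0.7936) − 0.01·(-14.256, -14.256) = (-0.56384, 0.93616)
v = 0.93616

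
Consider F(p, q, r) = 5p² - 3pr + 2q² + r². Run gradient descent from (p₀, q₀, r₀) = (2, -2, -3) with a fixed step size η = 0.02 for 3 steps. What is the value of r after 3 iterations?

-2.4036

∇F = (10p - 3r, 4q, -3p + 2r)
Step 1: at (2, -2, -3), ∇F = (29, -8, -12) → (2, -2, -3) − 0.02·(29, -8, -12) = (1.42, -1.84, -2.76)
Step 2: at (1.42, -1.84, -2.76), ∇F = (22.48, -7.36, -9.78) → (1.42, -1.84, -2.76) − 0.02·(22.48, -7.36, -9.78) = (0.9704, -1.6928, -2.5644)
Step 3: at (0.9704, -1.6928, -2.5644), ∇F = (17.3972, -6.7712, -8.04) → (0.9704, -1.6928, -2.5644) − 0.02·(17.3972, -6.7712, -8.04) = (0.622456, -1.557376, -2.4036)
r = -2.4036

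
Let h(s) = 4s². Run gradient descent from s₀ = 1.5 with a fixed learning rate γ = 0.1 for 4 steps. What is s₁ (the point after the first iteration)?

h′(s) = 8s
s₁ = 1.5 − 0.1·12 = 0.3

0.3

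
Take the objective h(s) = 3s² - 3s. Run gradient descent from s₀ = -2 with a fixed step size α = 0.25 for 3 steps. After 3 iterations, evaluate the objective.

h′(s) = 6s - 3
s₁ = -2 − 0.25·(-15) = 1.75
s₂ = 1.75 − 0.25·7.5 = -0.125
s₃ = -0.125 − 0.25·(-3.75) = 0.8125
h(0.8125) = -0.45703125

-0.45703125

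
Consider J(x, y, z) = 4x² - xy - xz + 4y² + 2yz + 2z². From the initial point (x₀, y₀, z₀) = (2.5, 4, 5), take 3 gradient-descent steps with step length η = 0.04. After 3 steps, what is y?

0.76624

∇J = (8x - y - z, -x + 8y + 2z, -x + 2y + 4z)
(x₁, y₁, z₁) = (2.5, 4, 5) − 0.04·(11, 39.5, 25.5) = (2.06, 2.42, 3.98)
(x₂, y₂, z₂) = (2.06, 2.42, 3.98) − 0.04·(10.08, 25.26, 18.7) = (1.6568, 1.4096, 3.232)
(x₃, y₃, z₃) = (1.6568, 1.4096, 3.232) − 0.04·(8.6128, 16.084, 14.0904) = (1.312288, 0.76624, 2.668384)
y = 0.76624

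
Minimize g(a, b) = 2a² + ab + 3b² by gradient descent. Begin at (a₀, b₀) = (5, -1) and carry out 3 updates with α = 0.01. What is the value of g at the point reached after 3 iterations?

38.142933700654

∇g = (4a + b, a + 6b)
(a₁, b₁) = (5, -1) − 0.01·(19, -1) = (4.81, -0.99)
(a₂, b₂) = (4.81, -0.99) − 0.01·(18.25, -1.13) = (4.6275, -0.9787)
(a₃, b₃) = (4.6275, -0.9787) − 0.01·(17.5313, -1.2447) = (4.452187, -0.966253)
g(4.452187, -0.966253) = 38.142933700654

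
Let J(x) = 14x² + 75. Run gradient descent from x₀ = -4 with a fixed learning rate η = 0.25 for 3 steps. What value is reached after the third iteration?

J′(x) = 28x
Step 1: J′(-4) = -112; x₁ = -4 − 0.25·(-112) = 24
Step 2: J′(24) = 672; x₂ = 24 − 0.25·672 = -144
Step 3: J′(-144) = -4032; x₃ = -144 − 0.25·(-4032) = 864

864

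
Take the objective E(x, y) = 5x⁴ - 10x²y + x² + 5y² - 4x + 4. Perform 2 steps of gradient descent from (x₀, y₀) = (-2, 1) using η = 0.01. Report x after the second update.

-0.7781504

∇E = (20x³ - 20xy + 2x - 4, -10x² + 10y)
Step 1: at (-2, 1), ∇E = (-128, -30) → (-2, 1) − 0.01·(-128, -30) = (-0.72, 1.3)
Step 2: at (-0.72, 1.3), ∇E = (5.81504, 7.816) → (-0.72, 1.3) − 0.01·(5.81504, 7.816) = (-0.7781504, 1.22184)
x = -0.7781504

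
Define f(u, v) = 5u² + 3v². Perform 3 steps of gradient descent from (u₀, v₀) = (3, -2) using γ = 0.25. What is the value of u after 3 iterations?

∇f = (10u, 6v)
(u₁, v₁) = (3, -2) − 0.25·(30, -12) = (-4.5, 1)
(u₂, v₂) = (-4.5, 1) − 0.25·(-45, 6) = (6.75, -0.5)
(u₃, v₃) = (6.75, -0.5) − 0.25·(67.5, -3) = (-10.125, 0.25)
u = -10.125

-10.125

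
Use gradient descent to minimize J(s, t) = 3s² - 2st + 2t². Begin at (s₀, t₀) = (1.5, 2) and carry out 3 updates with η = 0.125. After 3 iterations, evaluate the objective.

0.67352294921875

∇J = (6s - 2t, -2s + 4t)
Step 1: at (1.5, 2), ∇J = (5, 5) → (1.5, 2) − 0.125·(5, 5) = (0.875, 1.375)
Step 2: at (0.875, 1.375), ∇J = (2.5, 3.75) → (0.875, 1.375) − 0.125·(2.5, 3.75) = (0.5625, 0.90625)
Step 3: at (0.5625, 0.90625), ∇J = (1.5625, 2.5) → (0.5625, 0.90625) − 0.125·(1.5625, 2.5) = (0.3671875, 0.59375)
J(0.3671875, 0.59375) = 0.67352294921875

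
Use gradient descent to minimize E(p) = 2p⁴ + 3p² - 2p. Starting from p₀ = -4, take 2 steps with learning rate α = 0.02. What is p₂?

E′(p) = 8p³ + 6p - 2
p₁ = -4 − 0.02·(-538) = 6.76
p₂ = 6.76 − 0.02·2509.886208 = -43.43772416

-43.43772416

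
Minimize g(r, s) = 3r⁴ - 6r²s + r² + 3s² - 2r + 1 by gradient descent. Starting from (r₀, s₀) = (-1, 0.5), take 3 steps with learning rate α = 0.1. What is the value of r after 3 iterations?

∇g = (12r³ - 12rs + 2r - 2, -6r² + 6s)
(r₁, s₁) = (-1, 0.5) − 0.1·(-10, -3) = (0, 0.8)
(r₂, s₂) = (0, 0.8) − 0.1·(-2, 4.8) = (0.2, 0.32)
(r₃, s₃) = (0.2, 0.32) − 0.1·(-2.272, 1.68) = (0.4272, 0.152)
r = 0.4272

0.4272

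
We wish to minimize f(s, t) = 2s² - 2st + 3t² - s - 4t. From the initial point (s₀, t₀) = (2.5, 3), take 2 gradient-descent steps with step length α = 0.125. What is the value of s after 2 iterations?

1.65625

∇f = (4s - 2t - 1, -2s + 6t - 4)
Step 1: at (2.5, 3), ∇f = (3, 9) → (2.5, 3) − 0.125·(3, 9) = (2.125, 1.875)
Step 2: at (2.125, 1.875), ∇f = (3.75, 3) → (2.125, 1.875) − 0.125·(3.75, 3) = (1.65625, 1.5)
s = 1.65625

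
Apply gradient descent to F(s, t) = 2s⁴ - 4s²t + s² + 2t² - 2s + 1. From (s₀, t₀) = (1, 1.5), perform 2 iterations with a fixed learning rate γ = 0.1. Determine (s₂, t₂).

∇F = (8s³ - 8st + 2s - 2, -4s² + 4t)
(s₁, t₁) = (1, 1.5) − 0.1·(-4, 2) = (1.4, 1.3)
(s₂, t₂) = (1.4, 1.3) − 0.1·(8.192, -2.64) = (0.5808, 1.564)

(0.5808, 1.564)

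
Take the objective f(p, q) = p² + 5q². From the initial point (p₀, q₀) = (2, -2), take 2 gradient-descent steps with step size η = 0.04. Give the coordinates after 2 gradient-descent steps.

(1.6928, -0.72)

∇f = (2p, 10q)
(p₁, q₁) = (2, -2) − 0.04·(4, -20) = (1.84, -1.2)
(p₂, q₂) = (1.84, -1.2) − 0.04·(3.68, -12) = (1.6928, -0.72)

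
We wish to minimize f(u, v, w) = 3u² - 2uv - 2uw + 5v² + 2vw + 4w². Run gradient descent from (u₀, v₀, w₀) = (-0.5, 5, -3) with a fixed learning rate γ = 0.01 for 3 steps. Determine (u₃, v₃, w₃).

(-0.320288, 3.776808, -2.611088)

∇f = (6u - 2v - 2w, -2u + 10v + 2w, -2u + 2v + 8w)
(u₁, v₁, w₁) = (-0.5, 5, -3) − 0.01·(-7, 45, -13) = (-0.43, 4.55, -2.87)
(u₂, v₂, w₂) = (-0.43, 4.55, -2.87) − 0.01·(-5.94, 40.62, -13) = (-0.3706, 4.1438, -2.74)
(u₃, v₃, w₃) = (-0.3706, 4.1438, -2.74) − 0.01·(-5.0312, 36.6992, -12.8912) = (-0.320288, 3.776808, -2.611088)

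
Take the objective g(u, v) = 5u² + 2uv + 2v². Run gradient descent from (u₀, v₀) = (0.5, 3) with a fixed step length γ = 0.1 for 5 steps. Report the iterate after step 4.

∇g = (10u + 2v, 2u + 4v)
(u₁, v₁) = (0.5, 3) − 0.1·(11, 13) = (-0.6, 1.7)
(u₂, v₂) = (-0.6, 1.7) − 0.1·(-2.6, 5.6) = (-0.34, 1.14)
(u₃, v₃) = (-0.34, 1.14) − 0.1·(-1.12, 3.88) = (-0.228, 0.752)
(u₄, v₄) = (-0.228, 0.752) − 0.1·(-0.776, 2.552) = (-0.1504, 0.4968)

(-0.1504, 0.4968)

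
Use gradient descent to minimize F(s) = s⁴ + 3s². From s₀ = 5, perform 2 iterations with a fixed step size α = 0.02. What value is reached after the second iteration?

9.12128

F′(s) = 4s³ + 6s
Step 1: F′(5) = 530; s₁ = 5 − 0.02·530 = -5.6
Step 2: F′(-5.6) = -736.064; s₂ = -5.6 − 0.02·(-736.064) = 9.12128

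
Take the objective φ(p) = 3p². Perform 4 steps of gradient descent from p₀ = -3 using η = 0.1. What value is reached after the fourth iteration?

φ′(p) = 6p
p₁ = -3 − 0.1·(-18) = -1.2
p₂ = -1.2 − 0.1·(-7.2) = -0.48
p₃ = -0.48 − 0.1·(-2.88) = -0.192
p₄ = -0.192 − 0.1·(-1.152) = -0.0768

-0.0768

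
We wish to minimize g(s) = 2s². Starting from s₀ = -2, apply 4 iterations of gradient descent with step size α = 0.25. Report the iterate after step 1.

0

g′(s) = 4s
s₁ = -2 − 0.25·(-8) = 0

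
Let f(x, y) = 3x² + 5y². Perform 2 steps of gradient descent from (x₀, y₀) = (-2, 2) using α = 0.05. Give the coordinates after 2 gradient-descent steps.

(-0.98, 0.5)

∇f = (6x, 10y)
Step 1: at (-2, 2), ∇f = (-12, 20) → (-2, 2) − 0.05·(-12, 20) = (-1.4, 1)
Step 2: at (-1.4, 1), ∇f = (-8.4, 10) → (-1.4, 1) − 0.05·(-8.4, 10) = (-0.98, 0.5)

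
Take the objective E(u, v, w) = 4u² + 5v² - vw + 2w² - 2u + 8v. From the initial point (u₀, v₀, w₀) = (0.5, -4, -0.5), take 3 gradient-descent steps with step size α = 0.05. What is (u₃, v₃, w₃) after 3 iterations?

(0.304, -1.2513125, -0.563125)

∇E = (8u - 2, 10v - w + 8, -v + 4w)
(u₁, v₁, w₁) = (0.5, -4, -0.5) − 0.05·(2, -31.5, 2) = (0.4, -2.425, -0.6)
(u₂, v₂, w₂) = (0.4, -2.425, -0.6) − 0.05·(1.2, -15.65, 0.025) = (0.34, -1.6425, -0.60125)
(u₃, v₃, w₃) = (0.34, -1.6425, -0.60125) − 0.05·(0.72, -7.82375, -0.7625) = (0.304, -1.2513125, -0.563125)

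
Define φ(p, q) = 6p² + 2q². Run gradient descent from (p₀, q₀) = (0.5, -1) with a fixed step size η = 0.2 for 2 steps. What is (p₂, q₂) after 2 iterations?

∇φ = (12p, 4q)
(p₁, q₁) = (0.5, -1) − 0.2·(6, -4) = (-0.7, -0.2)
(p₂, q₂) = (-0.7, -0.2) − 0.2·(-8.4, -0.8) = (0.98, -0.04)

(0.98, -0.04)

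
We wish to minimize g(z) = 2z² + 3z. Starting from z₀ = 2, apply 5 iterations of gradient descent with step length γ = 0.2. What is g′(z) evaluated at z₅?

0.00352

g′(z) = 4z + 3
z₁ = 2 − 0.2·11 = -0.2
z₂ = -0.2 − 0.2·2.2 = -0.64
z₃ = -0.64 − 0.2·0.44 = -0.728
z₄ = -0.728 − 0.2·0.088 = -0.7456
z₅ = -0.7456 − 0.2·0.0176 = -0.74912
g′(z) at (-0.74912) = 0.00352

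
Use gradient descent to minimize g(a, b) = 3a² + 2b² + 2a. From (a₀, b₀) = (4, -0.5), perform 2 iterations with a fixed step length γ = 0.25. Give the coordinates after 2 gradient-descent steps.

(0.75, 0)

∇g = (6a + 2, 4b)
(a₁, b₁) = (4, -0.5) − 0.25·(26, -2) = (-2.5, 0)
(a₂, b₂) = (-2.5, 0) − 0.25·(-13, 0) = (0.75, 0)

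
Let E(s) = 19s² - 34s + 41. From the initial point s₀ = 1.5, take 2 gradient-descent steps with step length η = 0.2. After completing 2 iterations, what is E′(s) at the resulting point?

1001.88

E′(s) = 38s - 34
s₁ = 1.5 − 0.2·23 = -3.1
s₂ = -3.1 − 0.2·(-151.8) = 27.26
E′(s) at (27.26) = 1001.88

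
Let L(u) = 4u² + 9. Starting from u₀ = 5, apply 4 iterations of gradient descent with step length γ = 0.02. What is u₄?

L′(u) = 8u
u₁ = 5 − 0.02·40 = 4.2
u₂ = 4.2 − 0.02·33.6 = 3.528
u₃ = 3.528 − 0.02·28.224 = 2.96352
u₄ = 2.96352 − 0.02·23.70816 = 2.4893568

2.4893568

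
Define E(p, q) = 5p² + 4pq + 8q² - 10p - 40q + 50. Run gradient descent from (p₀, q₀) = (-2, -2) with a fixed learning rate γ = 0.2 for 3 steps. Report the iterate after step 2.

(-14.8, -27.28)

∇E = (10p + 4q - 10, 4p + 16q - 40)
(p₁, q₁) = (-2, -2) − 0.2·(-38, -80) = (5.6, 14)
(p₂, q₂) = (5.6, 14) − 0.2·(102, 206.4) = (-14.8, -27.28)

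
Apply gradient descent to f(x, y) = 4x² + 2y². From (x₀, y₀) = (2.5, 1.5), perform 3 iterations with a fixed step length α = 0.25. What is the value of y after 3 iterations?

0

∇f = (8x, 4y)
Step 1: at (2.5, 1.5), ∇f = (20, 6) → (2.5, 1.5) − 0.25·(20, 6) = (-2.5, 0)
Step 2: at (-2.5, 0), ∇f = (-20, 0) → (-2.5, 0) − 0.25·(-20, 0) = (2.5, 0)
Step 3: at (2.5, 0), ∇f = (20, 0) → (2.5, 0) − 0.25·(20, 0) = (-2.5, 0)
y = 0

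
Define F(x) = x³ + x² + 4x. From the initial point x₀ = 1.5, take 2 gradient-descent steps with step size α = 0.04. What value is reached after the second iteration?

0.6057

F′(x) = 3x² + 2x + 4
x₁ = 1.5 − 0.04·13.75 = 0.95
x₂ = 0.95 − 0.04·8.6075 = 0.6057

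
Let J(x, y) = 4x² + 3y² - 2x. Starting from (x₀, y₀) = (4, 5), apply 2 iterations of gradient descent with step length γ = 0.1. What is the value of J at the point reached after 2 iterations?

1.76

∇J = (8x - 2, 6y)
Step 1: at (4, 5), ∇J = (30, 30) → (4, 5) − 0.1·(30, 30) = (1, 2)
Step 2: at (1, 2), ∇J = (6, 12) → (1, 2) − 0.1·(6, 12) = (0.4, 0.8)
J(0.4, 0.8) = 1.76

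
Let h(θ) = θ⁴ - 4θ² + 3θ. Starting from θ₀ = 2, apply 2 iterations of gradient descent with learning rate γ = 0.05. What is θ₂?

h′(θ) = 4θ³ - 8θ + 3
θ₁ = 2 − 0.05·19 = 1.05
θ₂ = 1.05 − 0.05·(-0.7695) = 1.088475

1.088475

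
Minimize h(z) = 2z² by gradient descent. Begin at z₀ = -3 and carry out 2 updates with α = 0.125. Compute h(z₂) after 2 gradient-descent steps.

h′(z) = 4z
Step 1: h′(-3) = -12; z₁ = -3 − 0.125·(-12) = -1.5
Step 2: h′(-1.5) = -6; z₂ = -1.5 − 0.125·(-6) = -0.75
h(-0.75) = 1.125

1.125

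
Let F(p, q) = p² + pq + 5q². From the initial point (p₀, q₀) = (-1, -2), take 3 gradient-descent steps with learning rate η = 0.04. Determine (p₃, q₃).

(-0.641792, -0.368384)

∇F = (2p + q, p + 10q)
(p₁, q₁) = (-1, -2) − 0.04·(-4, -21) = (-0.84, -1.16)
(p₂, q₂) = (-0.84, -1.16) − 0.04·(-2.84, -12.44) = (-0.7264, -0.6624)
(p₃, q₃) = (-0.7264, -0.6624) − 0.04·(-2.1152, -7.3504) = (-0.641792, -0.368384)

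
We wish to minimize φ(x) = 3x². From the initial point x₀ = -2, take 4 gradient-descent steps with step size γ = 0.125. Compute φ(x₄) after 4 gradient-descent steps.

φ′(x) = 6x
Step 1: φ′(-2) = -12; x₁ = -2 − 0.125·(-12) = -0.5
Step 2: φ′(-0.5) = -3; x₂ = -0.5 − 0.125·(-3) = -0.125
Step 3: φ′(-0.125) = -0.75; x₃ = -0.125 − 0.125·(-0.75) = -0.03125
Step 4: φ′(-0.03125) = -0.1875; x₄ = -0.03125 − 0.125·(-0.1875) = -0.0078125
φ(-0.0078125) = 0.00018310546875

0.00018310546875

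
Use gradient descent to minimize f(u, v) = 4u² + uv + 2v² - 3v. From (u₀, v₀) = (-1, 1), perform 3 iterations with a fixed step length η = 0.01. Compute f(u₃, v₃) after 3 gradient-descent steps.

0.794041756132

∇f = (8u + v, u + 4v - 3)
Step 1: at (-1, 1), ∇f = (-7, 0) → (-1, 1) − 0.01·(-7, 0) = (-0.93, 1)
Step 2: at (-0.93, 1), ∇f = (-6.44, 0.07) → (-0.93, 1) − 0.01·(-6.44, 0.07) = (-0.8656, 0.9993)
Step 3: at (-0.8656, 0.9993), ∇f = (-5.9255, 0.1316) → (-0.8656, 0.9993) − 0.01·(-5.9255, 0.1316) = (-0.806345, 0.997984)
f(-0.806345, 0.997984) = 0.794041756132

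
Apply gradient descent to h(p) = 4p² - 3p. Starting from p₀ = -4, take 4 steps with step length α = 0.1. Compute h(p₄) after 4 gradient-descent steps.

h′(p) = 8p - 3
p₁ = -4 − 0.1·(-35) = -0.5
p₂ = -0.5 − 0.1·(-7) = 0.2
p₃ = 0.2 − 0.1·(-1.4) = 0.34
p₄ = 0.34 − 0.1·(-0.28) = 0.368
h(0.368) = -0.562304

-0.562304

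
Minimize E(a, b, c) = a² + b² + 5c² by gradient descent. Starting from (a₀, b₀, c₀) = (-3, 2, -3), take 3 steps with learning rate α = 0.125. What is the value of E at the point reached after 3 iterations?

∇E = (2a, 2b, 10c)
(a₁, b₁, c₁) = (-3, 2, -3) − 0.125·(-6, 4, -30) = (-2.25, 1.5, 0.75)
(a₂, b₂, c₂) = (-2.25, 1.5, 0.75) − 0.125·(-4.5, 3, 7.5) = (-1.6875, 1.125, -0.1875)
(a₃, b₃, c₃) = (-1.6875, 1.125, -0.1875) − 0.125·(-3.375, 2.25, -1.875) = (-1.265625, 0.84375, 0.046875)
E(-1.265625, 0.84375, 0.046875) = 2.32470703125

2.32470703125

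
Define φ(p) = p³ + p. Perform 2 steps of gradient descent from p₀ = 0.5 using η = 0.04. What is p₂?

φ′(p) = 3p² + 1
p₁ = 0.5 − 0.04·1.75 = 0.43
p₂ = 0.43 − 0.04·1.5547 = 0.367812

0.367812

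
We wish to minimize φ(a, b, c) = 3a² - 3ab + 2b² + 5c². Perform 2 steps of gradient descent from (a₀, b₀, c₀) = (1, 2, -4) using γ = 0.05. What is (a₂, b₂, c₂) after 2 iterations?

∇φ = (6a - 3b, -3a + 4b, 10c)
(a₁, b₁, c₁) = (1, 2, -4) − 0.05·(0, 5, -40) = (1, 1.75, -2)
(a₂, b₂, c₂) = (1, 1.75, -2) − 0.05·(0.75, 4, -20) = (0.9625, 1.55, -1)

(0.9625, 1.55, -1)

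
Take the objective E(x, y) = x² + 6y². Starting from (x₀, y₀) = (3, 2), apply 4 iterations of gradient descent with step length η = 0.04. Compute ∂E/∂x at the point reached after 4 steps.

∇E = (2x, 12y)
Step 1: at (3, 2), ∇E = (6, 24) → (3, 2) − 0.04·(6, 24) = (2.76, 1.04)
Step 2: at (2.76, 1.04), ∇E = (5.52, 12.48) → (2.76, 1.04) − 0.04·(5.52, 12.48) = (2.5392, 0.5408)
Step 3: at (2.5392, 0.5408), ∇E = (5.0784, 6.4896) → (2.5392, 0.5408) − 0.04·(5.0784, 6.4896) = (2.336064, 0.281216)
Step 4: at (2.336064, 0.281216), ∇E = (4.672128, 3.374592) → (2.336064, 0.281216) − 0.04·(4.672128, 3.374592) = (2.14917888, 0.14623232)
∂E/∂x at (2.14917888, 0.14623232) = 4.29835776

4.29835776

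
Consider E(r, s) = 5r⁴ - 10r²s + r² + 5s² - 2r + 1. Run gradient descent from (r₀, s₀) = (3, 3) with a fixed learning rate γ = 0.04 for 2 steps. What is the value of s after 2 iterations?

56.69344

∇E = (20r³ - 20rs + 2r - 2, -10r² + 10s)
Step 1: at (3, 3), ∇E = (364, -60) → (3, 3) − 0.04·(364, -60) = (-11.56, 5.4)
Step 2: at (-11.56, 5.4), ∇E = (-29672.72832, -1282.336) → (-11.56, 5.4) − 0.04·(-29672.72832, -1282.336) = (1175.3491328, 56.69344)
s = 56.69344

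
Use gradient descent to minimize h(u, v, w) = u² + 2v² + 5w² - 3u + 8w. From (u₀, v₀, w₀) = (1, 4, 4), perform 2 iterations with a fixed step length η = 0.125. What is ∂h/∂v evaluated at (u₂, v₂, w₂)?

∇h = (2u - 3, 4v, 10w + 8)
(u₁, v₁, w₁) = (1, 4, 4) − 0.125·(-1, 16, 48) = (1.125, 2, -2)
(u₂, v₂, w₂) = (1.125, 2, -2) − 0.125·(-0.75, 8, -12) = (1.21875, 1, -0.5)
∂h/∂v at (1.21875, 1, -0.5) = 4

4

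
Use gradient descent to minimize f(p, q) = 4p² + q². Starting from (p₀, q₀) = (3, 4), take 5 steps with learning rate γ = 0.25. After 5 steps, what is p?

∇f = (8p, 2q)
(p₁, q₁) = (3, 4) − 0.25·(24, 8) = (-3, 2)
(p₂, q₂) = (-3, 2) − 0.25·(-24, 4) = (3, 1)
(p₃, q₃) = (3, 1) − 0.25·(24, 2) = (-3, 0.5)
(p₄, q₄) = (-3, 0.5) − 0.25·(-24, 1) = (3, 0.25)
(p₅, q₅) = (3, 0.25) − 0.25·(24, 0.5) = (-3, 0.125)
p = -3

-3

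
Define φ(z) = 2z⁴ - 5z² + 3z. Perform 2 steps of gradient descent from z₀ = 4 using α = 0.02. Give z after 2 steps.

19.96

φ′(z) = 8z³ - 10z + 3
z₁ = 4 − 0.02·475 = -5.5
z₂ = -5.5 − 0.02·(-1273) = 19.96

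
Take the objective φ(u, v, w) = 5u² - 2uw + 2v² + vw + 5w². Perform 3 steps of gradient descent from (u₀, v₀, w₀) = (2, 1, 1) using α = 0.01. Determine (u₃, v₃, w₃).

∇φ = (10u - 2w, 4v + w, -2u + v + 10w)
Step 1: at (2, 1, 1), ∇φ = (18, 5, 7) → (2, 1, 1) − 0.01·(18, 5, 7) = (1.82, 0.95, 0.93)
Step 2: at (1.82, 0.95, 0.93), ∇φ = (16.34, 4.73, 6.61) → (1.82, 0.95, 0.93) − 0.01·(16.34, 4.73, 6.61) = (1.6566, 0.9027, 0.8639)
Step 3: at (1.6566, 0.9027, 0.8639), ∇φ = (14.8382, 4.4747, 6.2285) → (1.6566, 0.9027, 0.8639) − 0.01·(14.8382, 4.4747, 6.2285) = (1.508218, 0.857953, 0.801615)

(1.508218, 0.857953, 0.801615)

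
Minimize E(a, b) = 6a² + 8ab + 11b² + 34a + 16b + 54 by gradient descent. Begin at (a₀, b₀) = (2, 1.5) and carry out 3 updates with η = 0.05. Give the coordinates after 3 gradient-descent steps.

∇E = (12a + 8b + 34, 8a + 22b + 16)
Step 1: at (2, 1.5), ∇E = (70, 65) → (2, 1.5) − 0.05·(70, 65) = (-1.5, -1.75)
Step 2: at (-1.5, -1.75), ∇E = (2, -34.5) → (-1.5, -1.75) − 0.05·(2, -34.5) = (-1.6, -0.025)
Step 3: at (-1.6, -0.025), ∇E = (14.6, 2.65) → (-1.6, -0.025) − 0.05·(14.6, 2.65) = (-2.33, -0.1575)

(-2.33, -0.1575)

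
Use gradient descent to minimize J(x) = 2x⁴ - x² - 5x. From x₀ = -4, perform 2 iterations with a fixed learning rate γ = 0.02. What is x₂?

J′(x) = 8x³ - 2x - 5
x₁ = -4 − 0.02·(-509) = 6.18
x₂ = 6.18 − 0.02·1870.872256 = -31.23744512

-31.23744512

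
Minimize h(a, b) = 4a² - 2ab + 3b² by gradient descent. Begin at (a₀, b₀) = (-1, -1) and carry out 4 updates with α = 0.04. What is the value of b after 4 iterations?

-0.4756096

∇h = (8a - 2b, -2a + 6b)
Step 1: at (-1, -1), ∇h = (-6, -4) → (-1, -1) − 0.04·(-6, -4) = (-0.76, -0.84)
Step 2: at (-0.76, -0.84), ∇h = (-4.4, -3.52) → (-0.76, -0.84) − 0.04·(-4.4, -3.52) = (-0.584, -0.6992)
Step 3: at (-0.584, -0.6992), ∇h = (-3.2736, -3.0272) → (-0.584, -0.6992) − 0.04·(-3.2736, -3.0272) = (-0.453056, -0.578112)
Step 4: at (-0.453056, -0.578112), ∇h = (-2.468224, -2.56256) → (-0.453056, -0.578112) − 0.04·(-2.468224, -2.56256) = (-0.35432704, -0.4756096)
b = -0.4756096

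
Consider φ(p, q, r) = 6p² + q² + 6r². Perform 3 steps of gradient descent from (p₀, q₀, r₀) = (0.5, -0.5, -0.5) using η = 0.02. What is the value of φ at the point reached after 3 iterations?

∇φ = (12p, 2q, 12r)
Step 1: at (0.5, -0.5, -0.5), ∇φ = (6, -1, -6) → (0.5, -0.5, -0.5) − 0.02·(6, -1, -6) = (0.38, -0.48, -0.38)
Step 2: at (0.38, -0.48, -0.38), ∇φ = (4.56, -0.96, -4.56) → (0.38, -0.48, -0.38) − 0.02·(4.56, -0.96, -4.56) = (0.2888, -0.4608, -0.2888)
Step 3: at (0.2888, -0.4608, -0.2888), ∇φ = (3.4656, -0.9216, -3.4656) → (0.2888, -0.4608, -0.2888) − 0.02·(3.4656, -0.9216, -3.4656) = (0.219488, -0.442368, -0.219488)
φ(0.219488, -0.442368, -0.219488) = 0.773789233152

0.773789233152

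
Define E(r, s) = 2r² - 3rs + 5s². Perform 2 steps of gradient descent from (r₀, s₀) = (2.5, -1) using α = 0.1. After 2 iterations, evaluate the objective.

1.41345

∇E = (4r - 3s, -3r + 10s)
Step 1: at (2.5, -1), ∇E = (13, -17.5) → (2.5, -1) − 0.1·(13, -17.5) = (1.2, 0.75)
Step 2: at (1.2, 0.75), ∇E = (2.55, 3.9) → (1.2, 0.75) − 0.1·(2.55, 3.9) = (0.945, 0.36)
E(0.945, 0.36) = 1.41345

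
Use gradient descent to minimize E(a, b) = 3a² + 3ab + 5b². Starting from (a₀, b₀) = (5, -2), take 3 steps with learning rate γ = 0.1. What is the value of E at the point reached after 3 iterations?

∇E = (6a + 3b, 3a + 10b)
(a₁, b₁) = (5, -2) − 0.1·(24, -5) = (2.6, -1.5)
(a₂, b₂) = (2.6, -1.5) − 0.1·(11.1, -7.2) = (1.49, -0.78)
(a₃, b₃) = (1.49, -0.78) − 0.1·(6.6, -3.33) = (0.83, -0.447)
E(0.83, -0.447) = 1.952715

1.952715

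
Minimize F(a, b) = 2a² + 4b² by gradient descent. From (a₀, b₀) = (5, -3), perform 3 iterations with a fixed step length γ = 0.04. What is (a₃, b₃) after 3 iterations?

(2.96352, -0.943296)

∇F = (4a, 8b)
Step 1: at (5, -3), ∇F = (20, -24) → (5, -3) − 0.04·(20, -24) = (4.2, -2.04)
Step 2: at (4.2, -2.04), ∇F = (16.8, -16.32) → (4.2, -2.04) − 0.04·(16.8, -16.32) = (3.528, -1.3872)
Step 3: at (3.528, -1.3872), ∇F = (14.112, -11.0976) → (3.528, -1.3872) − 0.04·(14.112, -11.0976) = (2.96352, -0.943296)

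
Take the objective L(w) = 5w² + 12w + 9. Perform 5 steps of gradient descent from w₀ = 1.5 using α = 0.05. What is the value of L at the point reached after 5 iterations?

1.835595703125

L′(w) = 10w + 12
Step 1: L′(1.5) = 27; w₁ = 1.5 − 0.05·27 = 0.15
Step 2: L′(0.15) = 13.5; w₂ = 0.15 − 0.05·13.5 = -0.525
Step 3: L′(-0.525) = 6.75; w₃ = -0.525 − 0.05·6.75 = -0.8625
Step 4: L′(-0.8625) = 3.375; w₄ = -0.8625 − 0.05·3.375 = -1.03125
Step 5: L′(-1.03125) = 1.6875; w₅ = -1.03125 − 0.05·1.6875 = -1.115625
L(-1.115625) = 1.835595703125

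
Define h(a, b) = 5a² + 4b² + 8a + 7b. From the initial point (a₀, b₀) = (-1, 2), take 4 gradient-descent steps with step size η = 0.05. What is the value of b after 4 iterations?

-0.5024

∇h = (10a + 8, 8b + 7)
Step 1: at (-1, 2), ∇h = (-2, 23) → (-1, 2) − 0.05·(-2, 23) = (-0.9, 0.85)
Step 2: at (-0.9, 0.85), ∇h = (-1, 13.8) → (-0.9, 0.85) − 0.05·(-1, 13.8) = (-0.85, 0.16)
Step 3: at (-0.85, 0.16), ∇h = (-0.5, 8.28) → (-0.85, 0.16) − 0.05·(-0.5, 8.28) = (-0.825, -0.254)
Step 4: at (-0.825, -0.254), ∇h = (-0.25, 4.968) → (-0.825, -0.254) − 0.05·(-0.25, 4.968) = (-0.8125, -0.5024)
b = -0.5024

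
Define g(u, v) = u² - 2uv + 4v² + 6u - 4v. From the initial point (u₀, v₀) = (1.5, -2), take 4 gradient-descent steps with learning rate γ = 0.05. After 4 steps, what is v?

∇g = (2u - 2v + 6, -2u + 8v - 4)
(u₁, v₁) = (1.5, -2) − 0.05·(13, -23) = (0.85, -0.85)
(u₂, v₂) = (0.85, -0.85) − 0.05·(9.4, -12.5) = (0.38, -0.225)
(u₃, v₃) = (0.38, -0.225) − 0.05·(7.21, -6.56) = (0.0195, 0.103)
(u₄, v₄) = (0.0195, 0.103) − 0.05·(5.833, -3.215) = (-0.27215, 0.26375)
v = 0.26375

0.26375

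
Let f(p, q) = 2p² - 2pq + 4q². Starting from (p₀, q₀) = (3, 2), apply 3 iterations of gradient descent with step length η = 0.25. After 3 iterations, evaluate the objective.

∇f = (4p - 2q, -2p + 8q)
Step 1: at (3, 2), ∇f = (8, 10) → (3, 2) − 0.25·(8, 10) = (1, -0.5)
Step 2: at (1, -0.5), ∇f = (5, -6) → (1, -0.5) − 0.25·(5, -6) = (-0.25, 1)
Step 3: at (-0.25, 1), ∇f = (-3, 8.5) → (-0.25, 1) − 0.25·(-3, 8.5) = (0.5, -1.125)
f(0.5, -1.125) = 6.6875

6.6875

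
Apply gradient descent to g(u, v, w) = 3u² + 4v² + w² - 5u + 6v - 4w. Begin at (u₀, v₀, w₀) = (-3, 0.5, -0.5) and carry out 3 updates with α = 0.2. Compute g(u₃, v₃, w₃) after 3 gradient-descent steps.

-7.747312

∇g = (6u - 5, 8v + 6, 2w - 4)
Step 1: at (-3, 0.5, -0.5), ∇g = (-23, 10, -5) → (-3, 0.5, -0.5) − 0.2·(-23, 10, -5) = (1.6, -1.5, 0.5)
Step 2: at (1.6, -1.5, 0.5), ∇g = (4.6, -6, -3) → (1.6, -1.5, 0.5) − 0.2·(4.6, -6, -3) = (0.68, -0.3, 1.1)
Step 3: at (0.68, -0.3, 1.1), ∇g = (-0.92, 3.6, -1.8) → (0.68, -0.3, 1.1) − 0.2·(-0.92, 3.6, -1.8) = (0.864, -1.02, 1.46)
g(0.864, -1.02, 1.46) = -7.747312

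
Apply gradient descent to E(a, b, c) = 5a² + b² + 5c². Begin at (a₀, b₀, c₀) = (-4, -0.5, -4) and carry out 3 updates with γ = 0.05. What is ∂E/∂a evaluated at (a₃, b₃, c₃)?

-5

∇E = (10a, 2b, 10c)
(a₁, b₁, c₁) = (-4, -0.5, -4) − 0.05·(-40, -1, -40) = (-2, -0.45, -2)
(a₂, b₂, c₂) = (-2, -0.45, -2) − 0.05·(-20, -0.9, -20) = (-1, -0.405, -1)
(a₃, b₃, c₃) = (-1, -0.405, -1) − 0.05·(-10, -0.81, -10) = (-0.5, -0.3645, -0.5)
∂E/∂a at (-0.5, -0.3645, -0.5) = -5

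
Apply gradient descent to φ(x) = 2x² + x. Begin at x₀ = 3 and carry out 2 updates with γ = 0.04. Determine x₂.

φ′(x) = 4x + 1
x₁ = 3 − 0.04·13 = 2.48
x₂ = 2.48 − 0.04·10.92 = 2.0432

2.0432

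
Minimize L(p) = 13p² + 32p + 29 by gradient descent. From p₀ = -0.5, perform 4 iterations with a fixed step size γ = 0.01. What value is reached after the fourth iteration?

-1.01163656

L′(p) = 26p + 32
p₁ = -0.5 − 0.01·19 = -0.69
p₂ = -0.69 − 0.01·14.06 = -0.8306
p₃ = -0.8306 − 0.01·10.4044 = -0.934644
p₄ = -0.934644 − 0.01·7.699256 = -1.01163656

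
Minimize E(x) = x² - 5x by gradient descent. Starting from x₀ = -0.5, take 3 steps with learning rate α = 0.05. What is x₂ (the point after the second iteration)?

0.07

E′(x) = 2x - 5
Step 1: E′(-0.5) = -6; x₁ = -0.5 − 0.05·(-6) = -0.2
Step 2: E′(-0.2) = -5.4; x₂ = -0.2 − 0.05·(-5.4) = 0.07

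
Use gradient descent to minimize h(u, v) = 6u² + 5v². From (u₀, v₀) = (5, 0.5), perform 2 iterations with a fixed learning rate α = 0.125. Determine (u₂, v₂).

∇h = (12u, 10v)
(u₁, v₁) = (5, 0.5) − 0.125·(60, 5) = (-2.5, -0.125)
(u₂, v₂) = (-2.5, -0.125) − 0.125·(-30, -1.25) = (1.25, 0.03125)

(1.25, 0.03125)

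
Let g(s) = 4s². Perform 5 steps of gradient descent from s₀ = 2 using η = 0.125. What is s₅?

g′(s) = 8s
Step 1: g′(2) = 16; s₁ = 2 − 0.125·16 = 0
Step 2: g′(0) = 0; s₂ = 0 − 0.125·0 = 0
Step 3: g′(0) = 0; s₃ = 0 − 0.125·0 = 0
Step 4: g′(0) = 0; s₄ = 0 − 0.125·0 = 0
Step 5: g′(0) = 0; s₅ = 0 − 0.125·0 = 0

0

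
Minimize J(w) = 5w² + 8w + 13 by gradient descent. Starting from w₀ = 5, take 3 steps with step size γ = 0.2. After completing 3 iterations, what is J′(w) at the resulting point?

-58

J′(w) = 10w + 8
w₁ = 5 − 0.2·58 = -6.6
w₂ = -6.6 − 0.2·(-58) = 5
w₃ = 5 − 0.2·58 = -6.6
J′(w) at (-6.6) = -58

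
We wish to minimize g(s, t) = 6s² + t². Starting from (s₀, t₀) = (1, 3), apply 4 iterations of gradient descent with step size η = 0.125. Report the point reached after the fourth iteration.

∇g = (12s, 2t)
(s₁, t₁) = (1, 3) − 0.125·(12, 6) = (-0.5, 2.25)
(s₂, t₂) = (-0.5, 2.25) − 0.125·(-6, 4.5) = (0.25, 1.6875)
(s₃, t₃) = (0.25, 1.6875) − 0.125·(3, 3.375) = (-0.125, 1.265625)
(s₄, t₄) = (-0.125, 1.265625) − 0.125·(-1.5, 2.53125) = (0.0625, 0.94921875)

(0.0625, 0.94921875)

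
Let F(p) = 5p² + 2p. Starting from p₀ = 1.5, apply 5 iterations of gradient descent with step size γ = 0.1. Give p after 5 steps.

-0.2

F′(p) = 10p + 2
p₁ = 1.5 − 0.1·17 = -0.2
p₂ = -0.2 − 0.1·0 = -0.2
p₃ = -0.2 − 0.1·0 = -0.2
p₄ = -0.2 − 0.1·0 = -0.2
p₅ = -0.2 − 0.1·0 = -0.2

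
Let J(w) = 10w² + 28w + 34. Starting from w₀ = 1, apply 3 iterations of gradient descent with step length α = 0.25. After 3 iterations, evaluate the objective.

J′(w) = 20w + 28
Step 1: J′(1) = 48; w₁ = 1 − 0.25·48 = -11
Step 2: J′(-11) = -192; w₂ = -11 − 0.25·(-192) = 37
Step 3: J′(37) = 768; w₃ = 37 − 0.25·768 = -155
J(-155) = 235944

235944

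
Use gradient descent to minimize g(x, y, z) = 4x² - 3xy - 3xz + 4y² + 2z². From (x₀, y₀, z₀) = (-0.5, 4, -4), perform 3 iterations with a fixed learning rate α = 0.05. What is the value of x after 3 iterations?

∇g = (8x - 3y - 3z, -3x + 8y, -3x + 4z)
(x₁, y₁, z₁) = (-0.5, 4, -4) − 0.05·(-4, 33.5, -14.5) = (-0.3, 2.325, -3.275)
(x₂, y₂, z₂) = (-0.3, 2.325, -3.275) − 0.05·(0.45, 19.5, -12.2) = (-0.3225, 1.35, -2.665)
(x₃, y₃, z₃) = (-0.3225, 1.35, -2.665) − 0.05·(1.365, 11.7675, -9.6925) = (-0.39075, 0.761625, -2.180375)
x = -0.39075

-0.39075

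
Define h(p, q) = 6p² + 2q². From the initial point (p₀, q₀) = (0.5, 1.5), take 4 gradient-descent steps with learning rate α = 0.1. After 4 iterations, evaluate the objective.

0.07558656

∇h = (12p, 4q)
(p₁, q₁) = (0.5, 1.5) − 0.1·(6, 6) = (-0.1, 0.9)
(p₂, q₂) = (-0.1, 0.9) − 0.1·(-1.2, 3.6) = (0.02, 0.54)
(p₃, q₃) = (0.02, 0.54) − 0.1·(0.24, 2.16) = (-0.004, 0.324)
(p₄, q₄) = (-0.004, 0.324) − 0.1·(-0.048, 1.296) = (0.0008, 0.1944)
h(0.0008, 0.1944) = 0.07558656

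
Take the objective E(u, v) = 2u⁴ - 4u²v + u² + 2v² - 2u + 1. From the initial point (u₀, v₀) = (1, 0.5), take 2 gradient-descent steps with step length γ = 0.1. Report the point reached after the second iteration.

(0.8432, 0.564)

∇E = (8u³ - 8uv + 2u - 2, -4u² + 4v)
(u₁, v₁) = (1, 0.5) − 0.1·(4, -2) = (0.6, 0.7)
(u₂, v₂) = (0.6, 0.7) − 0.1·(-2.432, 1.36) = (0.8432, 0.564)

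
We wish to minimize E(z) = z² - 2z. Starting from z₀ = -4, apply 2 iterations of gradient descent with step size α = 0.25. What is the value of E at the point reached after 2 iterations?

E′(z) = 2z - 2
z₁ = -4 − 0.25·(-10) = -1.5
z₂ = -1.5 − 0.25·(-5) = -0.25
E(-0.25) = 0.5625

0.5625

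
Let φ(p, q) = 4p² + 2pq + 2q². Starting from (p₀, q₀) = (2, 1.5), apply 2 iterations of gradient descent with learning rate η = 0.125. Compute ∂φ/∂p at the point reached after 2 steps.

-0.0625

∇φ = (8p + 2q, 2p + 4q)
(p₁, q₁) = (2, 1.5) − 0.125·(19, 10) = (-0.375, 0.25)
(p₂, q₂) = (-0.375, 0.25) − 0.125·(-2.5, 0.25) = (-0.0625, 0.21875)
∂φ/∂p at (-0.0625, 0.21875) = -0.0625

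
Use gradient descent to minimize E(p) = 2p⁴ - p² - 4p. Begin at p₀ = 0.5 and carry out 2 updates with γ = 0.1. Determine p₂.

0.8968

E′(p) = 8p³ - 2p - 4
p₁ = 0.5 − 0.1·(-4) = 0.9
p₂ = 0.9 − 0.1·0.032 = 0.8968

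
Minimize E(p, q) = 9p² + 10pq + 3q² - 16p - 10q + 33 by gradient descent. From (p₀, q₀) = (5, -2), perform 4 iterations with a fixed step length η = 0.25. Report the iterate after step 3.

(-263.5, -152.25)

∇E = (18p + 10q - 16, 10p + 6q - 10)
Step 1: at (5, -2), ∇E = (54, 28) → (5, -2) − 0.25·(54, 28) = (-8.5, -9)
Step 2: at (-8.5, -9), ∇E = (-259, -149) → (-8.5, -9) − 0.25·(-259, -149) = (56.25, 28.25)
Step 3: at (56.25, 28.25), ∇E = (1279, 722) → (56.25, 28.25) − 0.25·(1279, 722) = (-263.5, -152.25)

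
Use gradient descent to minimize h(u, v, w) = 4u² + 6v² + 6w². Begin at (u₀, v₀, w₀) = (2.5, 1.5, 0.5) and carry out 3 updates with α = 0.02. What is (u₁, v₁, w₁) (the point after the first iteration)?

(2.1, 1.14, 0.38)

∇h = (8u, 12v, 12w)
(u₁, v₁, w₁) = (2.5, 1.5, 0.5) − 0.02·(20, 18, 6) = (2.1, 1.14, 0.38)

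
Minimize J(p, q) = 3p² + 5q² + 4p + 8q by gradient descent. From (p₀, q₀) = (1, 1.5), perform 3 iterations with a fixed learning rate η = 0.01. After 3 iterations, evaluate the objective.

15.2721959588

∇J = (6p + 4, 10q + 8)
(p₁, q₁) = (1, 1.5) − 0.01·(10, 23) = (0.9, 1.27)
(p₂, q₂) = (0.9, 1.27) − 0.01·(9.4, 20.7) = (0.806, 1.063)
(p₃, q₃) = (0.806, 1.063) − 0.01·(8.836, 18.63) = (0.71764, 0.8767)
J(0.71764, 0.8767) = 15.2721959588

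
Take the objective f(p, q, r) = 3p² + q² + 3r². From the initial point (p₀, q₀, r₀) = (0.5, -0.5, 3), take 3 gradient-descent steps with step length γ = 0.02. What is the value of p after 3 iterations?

0.340736

∇f = (6p, 2q, 6r)
(p₁, q₁, r₁) = (0.5, -0.5, 3) − 0.02·(3, -1, 18) = (0.44, -0.48, 2.64)
(p₂, q₂, r₂) = (0.44, -0.48, 2.64) − 0.02·(2.64, -0.96, 15.84) = (0.3872, -0.4608, 2.3232)
(p₃, q₃, r₃) = (0.3872, -0.4608, 2.3232) − 0.02·(2.3232, -0.9216, 13.9392) = (0.340736, -0.442368, 2.044416)
p = 0.340736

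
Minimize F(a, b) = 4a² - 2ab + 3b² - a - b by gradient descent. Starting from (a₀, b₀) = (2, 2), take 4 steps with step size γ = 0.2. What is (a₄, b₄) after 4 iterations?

∇F = (8a - 2b - 1, -2a + 6b - 1)
Step 1: at (2, 2), ∇F = (11, 7) → (2, 2) − 0.2·(11, 7) = (-0.2, 0.6)
Step 2: at (-0.2, 0.6), ∇F = (-3.8, 3) → (-0.2, 0.6) − 0.2·(-3.8, 3) = (0.56, 0)
Step 3: at (0.56, 0), ∇F = (3.48, -2.12) → (0.56, 0) − 0.2·(3.48, -2.12) = (-0.136, 0.424)
Step 4: at (-0.136, 0.424), ∇F = (-2.936, 1.816) → (-0.136, 0.424) − 0.2·(-2.936, 1.816) = (0.4512, 0.0608)

(0.4512, 0.0608)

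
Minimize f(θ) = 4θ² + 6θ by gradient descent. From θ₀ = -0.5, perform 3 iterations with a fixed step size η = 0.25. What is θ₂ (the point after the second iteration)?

f′(θ) = 8θ + 6
θ₁ = -0.5 − 0.25·2 = -1
θ₂ = -1 − 0.25·(-2) = -0.5

-0.5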